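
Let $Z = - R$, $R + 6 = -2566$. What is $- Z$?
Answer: $-2572$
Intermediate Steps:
$R = -2572$ ($R = -6 - 2566 = -2572$)
$Z = 2572$ ($Z = \left(-1\right) \left(-2572\right) = 2572$)
$- Z = \left(-1\right) 2572 = -2572$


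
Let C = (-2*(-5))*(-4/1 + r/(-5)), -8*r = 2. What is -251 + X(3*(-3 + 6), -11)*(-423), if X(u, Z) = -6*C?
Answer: -100502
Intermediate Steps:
r = -1/4 (r = -1/8*2 = -1/4 ≈ -0.25000)
C = -79/2 (C = (-2*(-5))*(-4/1 - 1/4/(-5)) = 10*(-4*1 - 1/4*(-1/5)) = 10*(-4 + 1/20) = 10*(-79/20) = -79/2 ≈ -39.500)
X(u, Z) = 237 (X(u, Z) = -6*(-79/2) = 237)
-251 + X(3*(-3 + 6), -11)*(-423) = -251 + 237*(-423) = -251 - 100251 = -100502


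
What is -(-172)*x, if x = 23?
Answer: 3956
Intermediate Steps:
-(-172)*x = -(-172)*23 = -1*(-3956) = 3956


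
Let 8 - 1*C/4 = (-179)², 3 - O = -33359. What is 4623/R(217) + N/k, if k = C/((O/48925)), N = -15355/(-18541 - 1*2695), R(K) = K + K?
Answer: 30771941415536173/2888822712271720 ≈ 10.652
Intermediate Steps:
O = 33362 (O = 3 - 1*(-33359) = 3 + 33359 = 33362)
R(K) = 2*K
N = 15355/21236 (N = -15355/(-18541 - 2695) = -15355/(-21236) = -15355*(-1/21236) = 15355/21236 ≈ 0.72306)
C = -128132 (C = 32 - 4*(-179)² = 32 - 4*32041 = 32 - 128164 = -128132)
k = -3134429050/16681 (k = -128132/(33362/48925) = -128132/(33362*(1/48925)) = -128132/33362/48925 = -128132*48925/33362 = -3134429050/16681 ≈ -1.8790e+5)
4623/R(217) + N/k = 4623/((2*217)) + 15355/(21236*(-3134429050/16681)) = 4623/434 + (15355/21236)*(-16681/3134429050) = 4623*(1/434) - 51227351/13312547061160 = 4623/434 - 51227351/13312547061160 = 30771941415536173/2888822712271720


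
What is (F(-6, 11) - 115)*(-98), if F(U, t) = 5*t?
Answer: 5880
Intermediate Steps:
(F(-6, 11) - 115)*(-98) = (5*11 - 115)*(-98) = (55 - 115)*(-98) = -60*(-98) = 5880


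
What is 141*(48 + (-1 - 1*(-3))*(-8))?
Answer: 4512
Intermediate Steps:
141*(48 + (-1 - 1*(-3))*(-8)) = 141*(48 + (-1 + 3)*(-8)) = 141*(48 + 2*(-8)) = 141*(48 - 16) = 141*32 = 4512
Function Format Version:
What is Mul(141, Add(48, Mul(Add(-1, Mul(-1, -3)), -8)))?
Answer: 4512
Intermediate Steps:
Mul(141, Add(48, Mul(Add(-1, Mul(-1, -3)), -8))) = Mul(141, Add(48, Mul(Add(-1, 3), -8))) = Mul(141, Add(48, Mul(2, -8))) = Mul(141, Add(48, -16)) = Mul(141, 32) = 4512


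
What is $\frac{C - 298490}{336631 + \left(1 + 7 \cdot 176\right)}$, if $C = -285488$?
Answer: $- \frac{291989}{168932} \approx -1.7284$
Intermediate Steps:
$\frac{C - 298490}{336631 + \left(1 + 7 \cdot 176\right)} = \frac{-285488 - 298490}{336631 + \left(1 + 7 \cdot 176\right)} = - \frac{583978}{336631 + \left(1 + 1232\right)} = - \frac{583978}{336631 + 1233} = - \frac{583978}{337864} = \left(-583978\right) \frac{1}{337864} = - \frac{291989}{168932}$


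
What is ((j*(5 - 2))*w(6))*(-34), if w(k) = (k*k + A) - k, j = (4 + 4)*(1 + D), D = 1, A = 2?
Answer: -52224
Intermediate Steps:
j = 16 (j = (4 + 4)*(1 + 1) = 8*2 = 16)
w(k) = 2 + k**2 - k (w(k) = (k*k + 2) - k = (k**2 + 2) - k = (2 + k**2) - k = 2 + k**2 - k)
((j*(5 - 2))*w(6))*(-34) = ((16*(5 - 2))*(2 + 6**2 - 1*6))*(-34) = ((16*3)*(2 + 36 - 6))*(-34) = (48*32)*(-34) = 1536*(-34) = -52224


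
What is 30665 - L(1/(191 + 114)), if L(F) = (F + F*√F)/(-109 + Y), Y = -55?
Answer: 1533863301/50020 + √305/15256100 ≈ 30665.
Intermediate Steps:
L(F) = -F/164 - F^(3/2)/164 (L(F) = (F + F*√F)/(-109 - 55) = (F + F^(3/2))/(-164) = (F + F^(3/2))*(-1/164) = -F/164 - F^(3/2)/164)
30665 - L(1/(191 + 114)) = 30665 - (-1/(164*(191 + 114)) - 1/(164*(191 + 114)^(3/2))) = 30665 - (-1/164/305 - √305/93025/164) = 30665 - (-1/164*1/305 - √305/15256100) = 30665 - (-1/50020 - √305/15256100) = 30665 + (1/50020 + √305/15256100) = 1533863301/50020 + √305/15256100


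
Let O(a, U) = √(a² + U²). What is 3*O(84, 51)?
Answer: 9*√1073 ≈ 294.81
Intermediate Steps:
O(a, U) = √(U² + a²)
3*O(84, 51) = 3*√(51² + 84²) = 3*√(2601 + 7056) = 3*√9657 = 3*(3*√1073) = 9*√1073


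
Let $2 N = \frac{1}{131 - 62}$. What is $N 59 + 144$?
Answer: $\frac{19931}{138} \approx 144.43$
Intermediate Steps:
$N = \frac{1}{138}$ ($N = \frac{1}{2 \left(131 - 62\right)} = \frac{1}{2 \cdot 69} = \frac{1}{2} \cdot \frac{1}{69} = \frac{1}{138} \approx 0.0072464$)
$N 59 + 144 = \frac{1}{138} \cdot 59 + 144 = \frac{59}{138} + 144 = \frac{19931}{138}$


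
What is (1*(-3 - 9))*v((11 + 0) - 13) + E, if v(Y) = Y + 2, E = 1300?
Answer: 1300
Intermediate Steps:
v(Y) = 2 + Y
(1*(-3 - 9))*v((11 + 0) - 13) + E = (1*(-3 - 9))*(2 + ((11 + 0) - 13)) + 1300 = (1*(-12))*(2 + (11 - 13)) + 1300 = -12*(2 - 2) + 1300 = -12*0 + 1300 = 0 + 1300 = 1300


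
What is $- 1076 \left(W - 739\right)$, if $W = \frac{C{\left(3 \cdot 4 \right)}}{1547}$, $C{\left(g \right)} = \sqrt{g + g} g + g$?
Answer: $\frac{1230105796}{1547} - \frac{25824 \sqrt{6}}{1547} \approx 7.9512 \cdot 10^{5}$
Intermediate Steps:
$C{\left(g \right)} = g + \sqrt{2} g^{\frac{3}{2}}$ ($C{\left(g \right)} = \sqrt{2 g} g + g = \sqrt{2} \sqrt{g} g + g = \sqrt{2} g^{\frac{3}{2}} + g = g + \sqrt{2} g^{\frac{3}{2}}$)
$W = \frac{12}{1547} + \frac{24 \sqrt{6}}{1547}$ ($W = \frac{3 \cdot 4 + \sqrt{2} \left(3 \cdot 4\right)^{\frac{3}{2}}}{1547} = \left(12 + \sqrt{2} \cdot 12^{\frac{3}{2}}\right) \frac{1}{1547} = \left(12 + \sqrt{2} \cdot 24 \sqrt{3}\right) \frac{1}{1547} = \left(12 + 24 \sqrt{6}\right) \frac{1}{1547} = \frac{12}{1547} + \frac{24 \sqrt{6}}{1547} \approx 0.045758$)
$- 1076 \left(W - 739\right) = - 1076 \left(\left(\frac{12}{1547} + \frac{24 \sqrt{6}}{1547}\right) - 739\right) = - 1076 \left(- \frac{1143221}{1547} + \frac{24 \sqrt{6}}{1547}\right) = \frac{1230105796}{1547} - \frac{25824 \sqrt{6}}{1547}$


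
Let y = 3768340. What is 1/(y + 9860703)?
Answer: 1/13629043 ≈ 7.3373e-8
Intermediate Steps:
1/(y + 9860703) = 1/(3768340 + 9860703) = 1/13629043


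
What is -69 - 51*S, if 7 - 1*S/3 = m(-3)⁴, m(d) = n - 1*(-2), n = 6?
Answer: 625548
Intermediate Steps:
m(d) = 8 (m(d) = 6 - 1*(-2) = 6 + 2 = 8)
S = -12267 (S = 21 - 3*8⁴ = 21 - 3*4096 = 21 - 12288 = -12267)
-69 - 51*S = -69 - 51*(-12267) = -69 + 625617 = 625548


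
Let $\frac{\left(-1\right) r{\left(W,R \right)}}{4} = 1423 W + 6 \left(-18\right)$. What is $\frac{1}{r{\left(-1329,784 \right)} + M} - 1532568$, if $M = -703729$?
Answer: $- \frac{10515517630727}{6861371} \approx -1.5326 \cdot 10^{6}$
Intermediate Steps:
$r{\left(W,R \right)} = 432 - 5692 W$ ($r{\left(W,R \right)} = - 4 \left(1423 W + 6 \left(-18\right)\right) = - 4 \left(1423 W - 108\right) = - 4 \left(-108 + 1423 W\right) = 432 - 5692 W$)
$\frac{1}{r{\left(-1329,784 \right)} + M} - 1532568 = \frac{1}{\left(432 - -7564668\right) - 703729} - 1532568 = \frac{1}{\left(432 + 7564668\right) - 703729} - 1532568 = \frac{1}{7565100 - 703729} - 1532568 = \frac{1}{6861371} - 1532568 = - \frac{10515517630727}{6861371}$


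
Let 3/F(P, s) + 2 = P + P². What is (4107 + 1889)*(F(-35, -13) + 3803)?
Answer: 2257477511/99 ≈ 2.2803e+7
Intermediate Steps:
F(P, s) = 3/(-2 + P + P²) (F(P, s) = 3/(-2 + (P + P²)) = 3/(-2 + P + P²))
(4107 + 1889)*(F(-35, -13) + 3803) = (4107 + 1889)*(3/(-2 - 35 + (-35)²) + 3803) = 5996*(3/(-2 - 35 + 1225) + 3803) = 5996*(3/1188 + 3803) = 5996*(3*(1/1188) + 3803) = 5996*(1/396 + 3803) = 5996*(1505989/396) = 2257477511/99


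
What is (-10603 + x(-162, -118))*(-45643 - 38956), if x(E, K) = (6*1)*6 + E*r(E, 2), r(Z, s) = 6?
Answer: 976187861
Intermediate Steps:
x(E, K) = 36 + 6*E (x(E, K) = (6*1)*6 + E*6 = 6*6 + 6*E = 36 + 6*E)
(-10603 + x(-162, -118))*(-45643 - 38956) = (-10603 + (36 + 6*(-162)))*(-45643 - 38956) = (-10603 + (36 - 972))*(-84599) = (-10603 - 936)*(-84599) = -11539*(-84599) = 976187861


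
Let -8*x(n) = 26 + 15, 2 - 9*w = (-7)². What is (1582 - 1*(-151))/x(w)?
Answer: -13864/41 ≈ -338.15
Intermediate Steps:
w = -47/9 (w = 2/9 - ⅑*(-7)² = 2/9 - ⅑*49 = 2/9 - 49/9 = -47/9 ≈ -5.2222)
x(n) = -41/8 (x(n) = -(26 + 15)/8 = -⅛*41 = -41/8)
(1582 - 1*(-151))/x(w) = (1582 - 1*(-151))/(-41/8) = (1582 + 151)*(-8/41) = 1733*(-8/41) = -13864/41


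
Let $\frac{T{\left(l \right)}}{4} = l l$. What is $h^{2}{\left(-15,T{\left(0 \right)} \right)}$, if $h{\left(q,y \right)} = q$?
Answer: $225$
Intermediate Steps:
$T{\left(l \right)} = 4 l^{2}$ ($T{\left(l \right)} = 4 l l = 4 l^{2}$)
$h^{2}{\left(-15,T{\left(0 \right)} \right)} = \left(-15\right)^{2} = 225$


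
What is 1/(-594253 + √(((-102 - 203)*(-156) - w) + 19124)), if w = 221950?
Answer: -594253/353136783255 - I*√155246/353136783255 ≈ -1.6828e-6 - 1.1158e-9*I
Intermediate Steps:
1/(-594253 + √(((-102 - 203)*(-156) - w) + 19124)) = 1/(-594253 + √(((-102 - 203)*(-156) - 1*221950) + 19124)) = 1/(-594253 + √((-305*(-156) - 221950) + 19124)) = 1/(-594253 + √((47580 - 221950) + 19124)) = 1/(-594253 + √(-174370 + 19124)) = 1/(-594253 + √(-155246)) = 1/(-594253 + I*√155246)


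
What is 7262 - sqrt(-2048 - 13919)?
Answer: 7262 - I*sqrt(15967) ≈ 7262.0 - 126.36*I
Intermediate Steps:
7262 - sqrt(-2048 - 13919) = 7262 - sqrt(-15967) = 7262 - I*sqrt(15967)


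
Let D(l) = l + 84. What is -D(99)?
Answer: -183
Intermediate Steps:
D(l) = 84 + l
-D(99) = -(84 + 99) = -1*183 = -183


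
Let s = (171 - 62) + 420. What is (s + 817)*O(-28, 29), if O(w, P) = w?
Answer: -37688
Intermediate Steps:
s = 529 (s = 109 + 420 = 529)
(s + 817)*O(-28, 29) = (529 + 817)*(-28) = 1346*(-28) = -37688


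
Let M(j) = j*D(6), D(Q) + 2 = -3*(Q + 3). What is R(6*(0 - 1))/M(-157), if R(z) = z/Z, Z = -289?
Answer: 6/1315817 ≈ 4.5599e-6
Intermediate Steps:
D(Q) = -11 - 3*Q (D(Q) = -2 - 3*(Q + 3) = -2 - 3*(3 + Q) = -2 + (-9 - 3*Q) = -11 - 3*Q)
M(j) = -29*j (M(j) = j*(-11 - 3*6) = j*(-11 - 18) = j*(-29) = -29*j)
R(z) = -z/289 (R(z) = z/(-289) = z*(-1/289) = -z/289)
R(6*(0 - 1))/M(-157) = (-6*(0 - 1)/289)/((-29*(-157))) = -6*(-1)/289/4553 = -1/289*(-6)*(1/4553) = (6/289)*(1/4553) = 6/1315817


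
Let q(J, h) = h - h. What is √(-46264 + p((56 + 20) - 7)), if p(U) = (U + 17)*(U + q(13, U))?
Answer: I*√40330 ≈ 200.82*I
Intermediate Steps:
q(J, h) = 0
p(U) = U*(17 + U) (p(U) = (U + 17)*(U + 0) = (17 + U)*U = U*(17 + U))
√(-46264 + p((56 + 20) - 7)) = √(-46264 + ((56 + 20) - 7)*(17 + ((56 + 20) - 7))) = √(-46264 + (76 - 7)*(17 + (76 - 7))) = √(-46264 + 69*(17 + 69)) = √(-46264 + 69*86) = √(-46264 + 5934) = √(-40330) = I*√40330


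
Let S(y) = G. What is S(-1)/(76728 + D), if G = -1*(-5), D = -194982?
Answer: -5/118254 ≈ -4.2282e-5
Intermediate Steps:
G = 5
S(y) = 5
S(-1)/(76728 + D) = 5/(76728 - 194982) = 5/(-118254) = -1/118254*5 = -5/118254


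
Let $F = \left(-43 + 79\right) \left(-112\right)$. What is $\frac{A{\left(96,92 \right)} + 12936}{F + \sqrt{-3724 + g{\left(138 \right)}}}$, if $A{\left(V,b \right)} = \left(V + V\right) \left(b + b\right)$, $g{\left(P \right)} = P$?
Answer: $- \frac{97300224}{8130305} - \frac{24132 i \sqrt{3586}}{8130305} \approx -11.968 - 0.17774 i$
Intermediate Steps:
$A{\left(V,b \right)} = 4 V b$ ($A{\left(V,b \right)} = 2 V 2 b = 4 V b$)
$F = -4032$ ($F = 36 \left(-112\right) = -4032$)
$\frac{A{\left(96,92 \right)} + 12936}{F + \sqrt{-3724 + g{\left(138 \right)}}} = \frac{4 \cdot 96 \cdot 92 + 12936}{-4032 + \sqrt{-3724 + 138}} = \frac{35328 + 12936}{-4032 + \sqrt{-3586}} = \frac{48264}{-4032 + i \sqrt{3586}}$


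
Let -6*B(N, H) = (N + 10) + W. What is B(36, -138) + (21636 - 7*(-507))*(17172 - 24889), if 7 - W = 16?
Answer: -1166115907/6 ≈ -1.9435e+8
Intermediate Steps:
W = -9 (W = 7 - 1*16 = 7 - 16 = -9)
B(N, H) = -⅙ - N/6 (B(N, H) = -((N + 10) - 9)/6 = -((10 + N) - 9)/6 = -(1 + N)/6 = -⅙ - N/6)
B(36, -138) + (21636 - 7*(-507))*(17172 - 24889) = (-⅙ - ⅙*36) + (21636 - 7*(-507))*(17172 - 24889) = (-⅙ - 6) + (21636 + 3549)*(-7717) = -37/6 + 25185*(-7717) = -37/6 - 194352645 = -1166115907/6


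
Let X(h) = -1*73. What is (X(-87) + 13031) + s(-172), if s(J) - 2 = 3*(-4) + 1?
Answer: 12949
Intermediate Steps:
X(h) = -73
s(J) = -9 (s(J) = 2 + (3*(-4) + 1) = 2 + (-12 + 1) = 2 - 11 = -9)
(X(-87) + 13031) + s(-172) = (-73 + 13031) - 9 = 12958 - 9 = 12949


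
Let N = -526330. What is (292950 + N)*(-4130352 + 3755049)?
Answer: 87588214140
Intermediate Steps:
(292950 + N)*(-4130352 + 3755049) = (292950 - 526330)*(-4130352 + 3755049) = -233380*(-375303) = 87588214140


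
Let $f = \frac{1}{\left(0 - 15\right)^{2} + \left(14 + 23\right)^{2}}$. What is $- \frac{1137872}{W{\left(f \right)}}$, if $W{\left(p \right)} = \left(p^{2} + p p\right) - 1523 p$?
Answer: $\frac{722786535248}{606915} \approx 1.1909 \cdot 10^{6}$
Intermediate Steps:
$f = \frac{1}{1594}$ ($f = \frac{1}{\left(-15\right)^{2} + 37^{2}} = \frac{1}{225 + 1369} = \frac{1}{1594} \approx 0.00062735$)
$W{\left(p \right)} = - 1523 p + 2 p^{2}$ ($W{\left(p \right)} = \left(p^{2} + p^{2}\right) - 1523 p = 2 p^{2} - 1523 p = - 1523 p + 2 p^{2}$)
$- \frac{1137872}{W{\left(f \right)}} = - \frac{1137872}{\frac{1}{1594} \left(-1523 + 2 \cdot \frac{1}{1594}\right)} = - \frac{1137872}{\frac{1}{1594} \left(-1523 + \frac{1}{797}\right)} = - \frac{1137872}{\frac{1}{1594} \left(- \frac{1213830}{797}\right)} = - \frac{1137872}{- \frac{606915}{635209}} = \left(-1137872\right) \left(- \frac{635209}{606915}\right) = \frac{722786535248}{606915}$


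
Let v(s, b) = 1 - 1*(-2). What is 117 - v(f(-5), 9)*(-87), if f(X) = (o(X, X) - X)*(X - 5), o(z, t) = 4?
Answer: 378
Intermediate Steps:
f(X) = (-5 + X)*(4 - X) (f(X) = (4 - X)*(X - 5) = (4 - X)*(-5 + X) = (-5 + X)*(4 - X))
v(s, b) = 3 (v(s, b) = 1 + 2 = 3)
117 - v(f(-5), 9)*(-87) = 117 - 1*3*(-87) = 117 - 3*(-87) = 117 + 261 = 378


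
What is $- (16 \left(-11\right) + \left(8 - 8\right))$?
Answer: $176$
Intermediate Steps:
$- (16 \left(-11\right) + \left(8 - 8\right)) = - (-176 + \left(8 - 8\right)) = - (-176 + 0) = \left(-1\right) \left(-176\right) = 176$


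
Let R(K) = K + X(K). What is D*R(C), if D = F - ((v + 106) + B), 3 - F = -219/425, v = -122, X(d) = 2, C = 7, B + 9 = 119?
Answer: -346104/425 ≈ -814.36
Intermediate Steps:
B = 110 (B = -9 + 119 = 110)
R(K) = 2 + K (R(K) = K + 2 = 2 + K)
F = 1494/425 (F = 3 - (-219)/425 = 3 - 1*(-219/425) = 3 + 219/425 = 1494/425 ≈ 3.5153)
D = -38456/425 (D = 1494/425 - ((-122 + 106) + 110) = 1494/425 - (-16 + 110) = 1494/425 - 1*94 = 1494/425 - 94 = -38456/425 ≈ -90.485)
D*R(C) = -38456*(2 + 7)/425 = -38456/425*9 = -346104/425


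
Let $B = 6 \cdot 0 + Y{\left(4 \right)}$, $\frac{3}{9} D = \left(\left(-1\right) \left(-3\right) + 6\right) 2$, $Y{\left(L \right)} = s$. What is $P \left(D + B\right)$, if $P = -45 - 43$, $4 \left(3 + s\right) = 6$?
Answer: $-4620$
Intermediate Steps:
$s = - \frac{3}{2}$ ($s = -3 + \frac{1}{4} \cdot 6 = -3 + \frac{3}{2} = - \frac{3}{2} \approx -1.5$)
$Y{\left(L \right)} = - \frac{3}{2}$
$D = 54$ ($D = 3 \left(\left(-1\right) \left(-3\right) + 6\right) 2 = 3 \left(3 + 6\right) 2 = 3 \cdot 9 \cdot 2 = 3 \cdot 18 = 54$)
$P = -88$ ($P = -45 - 43 = -88$)
$B = - \frac{3}{2}$ ($B = 6 \cdot 0 - \frac{3}{2} = 0 - \frac{3}{2} = - \frac{3}{2} \approx -1.5$)
$P \left(D + B\right) = - 88 \left(54 - \frac{3}{2}\right) = \left(-88\right) \frac{105}{2} = -4620$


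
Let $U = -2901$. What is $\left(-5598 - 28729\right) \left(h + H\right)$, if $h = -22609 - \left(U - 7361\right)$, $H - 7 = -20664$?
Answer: $1132928308$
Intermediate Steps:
$H = -20657$ ($H = 7 - 20664 = -20657$)
$h = -12347$ ($h = -22609 - \left(-2901 - 7361\right) = -22609 - -10262 = -22609 + 10262 = -12347$)
$\left(-5598 - 28729\right) \left(h + H\right) = \left(-5598 - 28729\right) \left(-12347 - 20657\right) = \left(-34327\right) \left(-33004\right) = 1132928308$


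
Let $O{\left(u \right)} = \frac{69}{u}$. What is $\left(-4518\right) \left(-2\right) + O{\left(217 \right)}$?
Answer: $\frac{1960881}{217} \approx 9036.3$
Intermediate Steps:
$\left(-4518\right) \left(-2\right) + O{\left(217 \right)} = \left(-4518\right) \left(-2\right) + \frac{69}{217} = 9036 + 69 \cdot \frac{1}{217} = 9036 + \frac{69}{217} = \frac{1960881}{217}$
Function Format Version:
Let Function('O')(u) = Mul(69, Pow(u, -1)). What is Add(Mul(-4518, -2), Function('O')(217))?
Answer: Rational(1960881, 217) ≈ 9036.3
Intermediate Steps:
Add(Mul(-4518, -2), Function('O')(217)) = Add(Mul(-4518, -2), Mul(69, Pow(217, -1))) = Add(9036, Mul(69, Rational(1, 217))) = Add(9036, Rational(69, 217)) = Rational(1960881, 217)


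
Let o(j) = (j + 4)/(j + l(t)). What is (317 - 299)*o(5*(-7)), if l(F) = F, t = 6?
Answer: 558/29 ≈ 19.241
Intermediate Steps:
o(j) = (4 + j)/(6 + j) (o(j) = (j + 4)/(j + 6) = (4 + j)/(6 + j))
(317 - 299)*o(5*(-7)) = (317 - 299)*((4 + 5*(-7))/(6 + 5*(-7))) = 18*((4 - 35)/(6 - 35)) = 18*(-31/(-29)) = 18*(-1/29*(-31)) = 18*(31/29) = 558/29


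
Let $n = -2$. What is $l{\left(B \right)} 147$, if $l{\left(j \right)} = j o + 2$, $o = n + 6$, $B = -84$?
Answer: $-49098$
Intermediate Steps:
$o = 4$ ($o = -2 + 6 = 4$)
$l{\left(j \right)} = 2 + 4 j$ ($l{\left(j \right)} = j 4 + 2 = 4 j + 2 = 2 + 4 j$)
$l{\left(B \right)} 147 = \left(2 + 4 \left(-84\right)\right) 147 = \left(2 - 336\right) 147 = \left(-334\right) 147 = -49098$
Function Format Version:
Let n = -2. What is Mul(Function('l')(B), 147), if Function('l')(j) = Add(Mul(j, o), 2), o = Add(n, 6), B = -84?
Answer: -49098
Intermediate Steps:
o = 4 (o = Add(-2, 6) = 4)
Function('l')(j) = Add(2, Mul(4, j)) (Function('l')(j) = Add(Mul(j, 4), 2) = Add(Mul(4, j), 2) = Add(2, Mul(4, j)))
Mul(Function('l')(B), 147) = Mul(Add(2, Mul(4, -84)), 147) = Mul(Add(2, -336), 147) = Mul(-334, 147) = -49098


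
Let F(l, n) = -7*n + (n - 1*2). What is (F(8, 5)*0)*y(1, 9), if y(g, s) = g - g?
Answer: 0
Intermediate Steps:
y(g, s) = 0
F(l, n) = -2 - 6*n (F(l, n) = -7*n + (n - 2) = -7*n + (-2 + n) = -2 - 6*n)
(F(8, 5)*0)*y(1, 9) = ((-2 - 6*5)*0)*0 = ((-2 - 30)*0)*0 = -32*0*0 = 0*0 = 0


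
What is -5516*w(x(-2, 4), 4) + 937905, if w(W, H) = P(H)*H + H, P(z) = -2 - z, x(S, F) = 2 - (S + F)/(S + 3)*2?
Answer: 1048225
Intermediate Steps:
x(S, F) = 2 - 2*(F + S)/(3 + S) (x(S, F) = 2 - (F + S)/(3 + S)*2 = 2 - 2*(F + S)/(3 + S))
w(W, H) = H + H*(-2 - H) (w(W, H) = (-2 - H)*H + H = H*(-2 - H) + H = H + H*(-2 - H))
-5516*w(x(-2, 4), 4) + 937905 = -(-5516)*4*(1 + 4) + 937905 = -(-5516)*4*5 + 937905 = -5516*(-20) + 937905 = 110320 + 937905 = 1048225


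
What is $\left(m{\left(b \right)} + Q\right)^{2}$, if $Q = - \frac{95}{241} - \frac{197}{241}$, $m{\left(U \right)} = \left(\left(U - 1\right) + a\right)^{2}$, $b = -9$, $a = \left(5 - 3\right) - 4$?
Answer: $\frac{1184185744}{58081} \approx 20389.0$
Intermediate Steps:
$a = -2$ ($a = 2 - 4 = -2$)
$m{\left(U \right)} = \left(-3 + U\right)^{2}$ ($m{\left(U \right)} = \left(\left(U - 1\right) - 2\right)^{2} = \left(\left(-1 + U\right) - 2\right)^{2} = \left(-3 + U\right)^{2}$)
$Q = - \frac{292}{241}$ ($Q = \left(-95\right) \frac{1}{241} - \frac{197}{241} = - \frac{95}{241} - \frac{197}{241} = - \frac{292}{241} \approx -1.2116$)
$\left(m{\left(b \right)} + Q\right)^{2} = \left(\left(-3 - 9\right)^{2} - \frac{292}{241}\right)^{2} = \left(\left(-12\right)^{2} - \frac{292}{241}\right)^{2} = \left(144 - \frac{292}{241}\right)^{2} = \left(\frac{34412}{241}\right)^{2} = \frac{1184185744}{58081}$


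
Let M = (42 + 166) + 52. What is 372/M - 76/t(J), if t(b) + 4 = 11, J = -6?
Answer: -4289/455 ≈ -9.4264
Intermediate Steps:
t(b) = 7 (t(b) = -4 + 11 = 7)
M = 260 (M = 208 + 52 = 260)
372/M - 76/t(J) = 372/260 - 76/7 = 372*(1/260) - 76*⅐ = 93/65 - 76/7 = -4289/455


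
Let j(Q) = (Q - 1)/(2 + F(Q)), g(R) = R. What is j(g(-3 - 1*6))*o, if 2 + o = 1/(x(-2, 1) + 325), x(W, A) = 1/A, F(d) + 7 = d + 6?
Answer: -3255/1304 ≈ -2.4962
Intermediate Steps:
F(d) = -1 + d (F(d) = -7 + (d + 6) = -7 + (6 + d) = -1 + d)
j(Q) = (-1 + Q)/(1 + Q) (j(Q) = (Q - 1)/(2 + (-1 + Q)) = (-1 + Q)/(1 + Q))
o = -651/326 (o = -2 + 1/(1/1 + 325) = -2 + 1/(1 + 325) = -2 + 1/326 = -651/326 ≈ -1.9969)
j(g(-3 - 1*6))*o = ((-1 + (-3 - 1*6))/(1 + (-3 - 1*6)))*(-651/326) = ((-1 + (-3 - 6))/(1 + (-3 - 6)))*(-651/326) = ((-1 - 9)/(1 - 9))*(-651/326) = (-10/(-8))*(-651/326) = -1/8*(-10)*(-651/326) = (5/4)*(-651/326) = -3255/1304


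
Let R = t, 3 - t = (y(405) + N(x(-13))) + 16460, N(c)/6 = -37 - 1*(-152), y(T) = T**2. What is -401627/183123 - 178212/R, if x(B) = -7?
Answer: -10032212692/8294190039 ≈ -1.2095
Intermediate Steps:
N(c) = 690 (N(c) = 6*(-37 - 1*(-152)) = 6*(-37 + 152) = 6*115 = 690)
t = -181172 (t = 3 - ((405**2 + 690) + 16460) = 3 - ((164025 + 690) + 16460) = 3 - (164715 + 16460) = 3 - 1*181175 = 3 - 181175 = -181172)
R = -181172
-401627/183123 - 178212/R = -401627/183123 - 178212/(-181172) = -401627*1/183123 - 178212*(-1/181172) = -401627/183123 + 44553/45293 = -10032212692/8294190039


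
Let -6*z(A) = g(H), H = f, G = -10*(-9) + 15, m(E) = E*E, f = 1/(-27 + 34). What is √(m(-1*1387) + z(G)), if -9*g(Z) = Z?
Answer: √30541756686/126 ≈ 1387.0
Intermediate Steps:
f = ⅐ (f = 1/7 = ⅐ ≈ 0.14286)
m(E) = E²
G = 105 (G = 90 + 15 = 105)
H = ⅐ ≈ 0.14286
g(Z) = -Z/9
z(A) = 1/378 (z(A) = -(-1)/(54*7) = -⅙*(-1/63) = 1/378)
√(m(-1*1387) + z(G)) = √((-1*1387)² + 1/378) = √((-1387)² + 1/378) = √(1923769 + 1/378) = √(727184683/378) = √30541756686/126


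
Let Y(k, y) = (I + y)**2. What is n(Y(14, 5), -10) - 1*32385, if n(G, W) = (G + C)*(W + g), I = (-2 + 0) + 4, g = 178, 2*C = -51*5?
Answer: -45573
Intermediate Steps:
C = -255/2 (C = (-51*5)/2 = (1/2)*(-255) = -255/2 ≈ -127.50)
I = 2 (I = -2 + 4 = 2)
Y(k, y) = (2 + y)**2
n(G, W) = (178 + W)*(-255/2 + G) (n(G, W) = (G - 255/2)*(W + 178) = (-255/2 + G)*(178 + W) = (178 + W)*(-255/2 + G))
n(Y(14, 5), -10) - 1*32385 = (-22695 + 178*(2 + 5)**2 - 255/2*(-10) + (2 + 5)**2*(-10)) - 1*32385 = (-22695 + 178*7**2 + 1275 + 7**2*(-10)) - 32385 = (-22695 + 178*49 + 1275 + 49*(-10)) - 32385 = (-22695 + 8722 + 1275 - 490) - 32385 = -13188 - 32385 = -45573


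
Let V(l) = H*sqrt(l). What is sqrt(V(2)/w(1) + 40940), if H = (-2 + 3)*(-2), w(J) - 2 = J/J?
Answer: sqrt(368460 - 6*sqrt(2))/3 ≈ 202.33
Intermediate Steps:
w(J) = 3 (w(J) = 2 + J/J = 2 + 1 = 3)
H = -2 (H = 1*(-2) = -2)
V(l) = -2*sqrt(l)
sqrt(V(2)/w(1) + 40940) = sqrt((-2*sqrt(2))/3 + 40940) = sqrt(-2*sqrt(2)/3 + 40940) = sqrt(40940 - 2*sqrt(2)/3)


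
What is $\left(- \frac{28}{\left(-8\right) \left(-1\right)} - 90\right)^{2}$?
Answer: $\frac{34969}{4} \approx 8742.3$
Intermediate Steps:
$\left(- \frac{28}{\left(-8\right) \left(-1\right)} - 90\right)^{2} = \left(- \frac{28}{8} - 90\right)^{2} = \left(\left(-28\right) \frac{1}{8} - 90\right)^{2} = \left(- \frac{7}{2} - 90\right)^{2} = \left(- \frac{187}{2}\right)^{2} = \frac{34969}{4}$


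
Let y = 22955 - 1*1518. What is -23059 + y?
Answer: -1622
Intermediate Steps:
y = 21437 (y = 22955 - 1518 = 21437)
-23059 + y = -23059 + 21437 = -1622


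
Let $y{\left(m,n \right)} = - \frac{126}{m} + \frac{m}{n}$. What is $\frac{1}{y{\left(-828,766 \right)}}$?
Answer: $- \frac{17618}{16363} \approx -1.0767$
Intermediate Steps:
$\frac{1}{y{\left(-828,766 \right)}} = \frac{1}{- \frac{126}{-828} - \frac{828}{766}} = \frac{1}{\left(-126\right) \left(- \frac{1}{828}\right) - \frac{414}{383}} = \frac{1}{\frac{7}{46} - \frac{414}{383}} = \frac{1}{- \frac{16363}{17618}} = - \frac{17618}{16363}$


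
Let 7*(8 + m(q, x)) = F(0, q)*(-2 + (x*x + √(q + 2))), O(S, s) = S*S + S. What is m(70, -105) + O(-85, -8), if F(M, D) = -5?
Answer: -5191/7 - 30*√2/7 ≈ -747.63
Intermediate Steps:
O(S, s) = S + S² (O(S, s) = S² + S = S + S²)
m(q, x) = -46/7 - 5*x²/7 - 5*√(2 + q)/7 (m(q, x) = -8 + (-5*(-2 + (x*x + √(q + 2))))/7 = -8 + (-5*(-2 + (x² + √(2 + q))))/7 = -8 + (-5*(-2 + x² + √(2 + q)))/7 = -8 + (10 - 5*x² - 5*√(2 + q))/7 = -8 + (10/7 - 5*x²/7 - 5*√(2 + q)/7) = -46/7 - 5*x²/7 - 5*√(2 + q)/7)
m(70, -105) + O(-85, -8) = (-46/7 - 5/7*(-105)² - 5*√(2 + 70)/7) - 85*(1 - 85) = (-46/7 - 5/7*11025 - 30*√2/7) - 85*(-84) = (-46/7 - 7875 - 30*√2/7) + 7140 = (-55171/7 - 30*√2/7) + 7140 = -5191/7 - 30*√2/7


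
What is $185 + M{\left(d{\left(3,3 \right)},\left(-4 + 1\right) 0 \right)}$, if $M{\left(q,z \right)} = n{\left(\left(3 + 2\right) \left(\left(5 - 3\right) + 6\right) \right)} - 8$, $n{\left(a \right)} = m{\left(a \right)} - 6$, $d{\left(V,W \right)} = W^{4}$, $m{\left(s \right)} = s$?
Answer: $211$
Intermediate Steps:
$n{\left(a \right)} = -6 + a$ ($n{\left(a \right)} = a - 6 = -6 + a$)
$M{\left(q,z \right)} = 26$ ($M{\left(q,z \right)} = \left(-6 + \left(3 + 2\right) \left(\left(5 - 3\right) + 6\right)\right) - 8 = \left(-6 + 5 \left(\left(5 - 3\right) + 6\right)\right) - 8 = \left(-6 + 5 \left(2 + 6\right)\right) - 8 = \left(-6 + 5 \cdot 8\right) - 8 = \left(-6 + 40\right) - 8 = 34 - 8 = 26$)
$185 + M{\left(d{\left(3,3 \right)},\left(-4 + 1\right) 0 \right)} = 185 + 26 = 211$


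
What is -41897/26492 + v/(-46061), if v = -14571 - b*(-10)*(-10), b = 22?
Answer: -1485520385/1220248012 ≈ -1.2174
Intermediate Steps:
v = -16771 (v = -14571 - 22*(-10)*(-10) = -14571 - (-220)*(-10) = -14571 - 1*2200 = -14571 - 2200 = -16771)
-41897/26492 + v/(-46061) = -41897/26492 - 16771/(-46061) = -41897*1/26492 - 16771*(-1/46061) = -41897/26492 + 16771/46061 = -1485520385/1220248012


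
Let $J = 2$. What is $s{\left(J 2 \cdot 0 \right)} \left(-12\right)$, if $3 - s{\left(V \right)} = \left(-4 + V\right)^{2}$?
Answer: $156$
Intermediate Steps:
$s{\left(V \right)} = 3 - \left(-4 + V\right)^{2}$
$s{\left(J 2 \cdot 0 \right)} \left(-12\right) = \left(3 - \left(-4 + 2 \cdot 2 \cdot 0\right)^{2}\right) \left(-12\right) = \left(3 - \left(-4 + 4 \cdot 0\right)^{2}\right) \left(-12\right) = \left(3 - \left(-4 + 0\right)^{2}\right) \left(-12\right) = \left(3 - \left(-4\right)^{2}\right) \left(-12\right) = \left(3 - 16\right) \left(-12\right) = \left(-13\right) \left(-12\right) = 156$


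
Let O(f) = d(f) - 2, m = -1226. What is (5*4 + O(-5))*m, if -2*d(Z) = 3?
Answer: -20229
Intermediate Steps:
d(Z) = -3/2 (d(Z) = -½*3 = -3/2)
O(f) = -7/2 (O(f) = -3/2 - 2 = -7/2)
(5*4 + O(-5))*m = (5*4 - 7/2)*(-1226) = (20 - 7/2)*(-1226) = (33/2)*(-1226) = -20229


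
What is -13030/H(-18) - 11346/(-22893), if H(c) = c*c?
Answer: -49103281/1236222 ≈ -39.720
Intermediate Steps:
H(c) = c²
-13030/H(-18) - 11346/(-22893) = -13030/((-18)²) - 11346/(-22893) = -13030/324 - 11346*(-1/22893) = -13030*1/324 + 3782/7631 = -6515/162 + 3782/7631 = -49103281/1236222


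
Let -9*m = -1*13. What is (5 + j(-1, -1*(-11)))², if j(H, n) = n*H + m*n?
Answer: 7921/81 ≈ 97.790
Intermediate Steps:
m = 13/9 (m = -(-1)*13/9 = -⅑*(-13) = 13/9 ≈ 1.4444)
j(H, n) = 13*n/9 + H*n (j(H, n) = n*H + 13*n/9 = H*n + 13*n/9 = 13*n/9 + H*n)
(5 + j(-1, -1*(-11)))² = (5 + (-1*(-11))*(13 + 9*(-1))/9)² = (5 + (⅑)*11*(13 - 9))² = (5 + (⅑)*11*4)² = (5 + 44/9)² = (89/9)² = 7921/81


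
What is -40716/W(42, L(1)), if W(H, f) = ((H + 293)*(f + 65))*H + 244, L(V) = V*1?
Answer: -10179/232216 ≈ -0.043834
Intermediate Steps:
L(V) = V
W(H, f) = 244 + H*(65 + f)*(293 + H) (W(H, f) = ((293 + H)*(65 + f))*H + 244 = ((65 + f)*(293 + H))*H + 244 = H*(65 + f)*(293 + H) + 244 = 244 + H*(65 + f)*(293 + H))
-40716/W(42, L(1)) = -40716/(244 + 65*42² + 19045*42 + 1*42² + 293*42*1) = -40716/(244 + 65*1764 + 799890 + 1*1764 + 12306) = -40716/(244 + 114660 + 799890 + 1764 + 12306) = -40716/928864 = -40716*1/928864 = -10179/232216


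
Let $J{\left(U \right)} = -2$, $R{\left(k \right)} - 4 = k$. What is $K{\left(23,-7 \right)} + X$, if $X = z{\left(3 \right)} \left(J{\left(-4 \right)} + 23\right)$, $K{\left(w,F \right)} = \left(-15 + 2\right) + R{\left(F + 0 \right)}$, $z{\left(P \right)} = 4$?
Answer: $68$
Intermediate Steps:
$R{\left(k \right)} = 4 + k$
$K{\left(w,F \right)} = -9 + F$ ($K{\left(w,F \right)} = \left(-15 + 2\right) + \left(4 + \left(F + 0\right)\right) = -13 + \left(4 + F\right) = -9 + F$)
$X = 84$ ($X = 4 \left(-2 + 23\right) = 4 \cdot 21 = 84$)
$K{\left(23,-7 \right)} + X = \left(-9 - 7\right) + 84 = -16 + 84 = 68$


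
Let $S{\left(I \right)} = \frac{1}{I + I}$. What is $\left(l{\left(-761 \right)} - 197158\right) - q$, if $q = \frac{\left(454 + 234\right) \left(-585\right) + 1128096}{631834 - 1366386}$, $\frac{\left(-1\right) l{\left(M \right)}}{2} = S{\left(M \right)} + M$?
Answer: $- \frac{13669851417683}{69874259} \approx -1.9564 \cdot 10^{5}$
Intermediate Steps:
$S{\left(I \right)} = \frac{1}{2 I}$
$l{\left(M \right)} = - \frac{1}{M} - 2 M$ ($l{\left(M \right)} = - 2 \left(\frac{1}{2 M} + M\right) = - 2 \left(M + \frac{1}{2 M}\right) = - \frac{1}{M} - 2 M$)
$q = - \frac{90702}{91819}$ ($q = \frac{688 \left(-585\right) + 1128096}{-734552} = \left(-402480 + 1128096\right) \left(- \frac{1}{734552}\right) = 725616 \left(- \frac{1}{734552}\right) = - \frac{90702}{91819} \approx -0.98783$)
$\left(l{\left(-761 \right)} - 197158\right) - q = \left(\left(- \frac{1}{-761} - -1522\right) - 197158\right) - - \frac{90702}{91819} = \left(\left(\left(-1\right) \left(- \frac{1}{761}\right) + 1522\right) - 197158\right) + \frac{90702}{91819} = \left(\left(\frac{1}{761} + 1522\right) - 197158\right) + \frac{90702}{91819} = \left(\frac{1158243}{761} - 197158\right) + \frac{90702}{91819} = - \frac{148878995}{761} + \frac{90702}{91819} = - \frac{13669851417683}{69874259}$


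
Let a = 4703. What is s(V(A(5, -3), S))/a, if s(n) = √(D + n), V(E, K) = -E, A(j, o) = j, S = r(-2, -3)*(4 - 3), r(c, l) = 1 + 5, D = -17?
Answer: I*√22/4703 ≈ 0.00099732*I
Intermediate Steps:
r(c, l) = 6
S = 6 (S = 6*(4 - 3) = 6*1 = 6)
s(n) = √(-17 + n)
s(V(A(5, -3), S))/a = √(-17 - 1*5)/4703 = √(-17 - 5)*(1/4703) = √(-22)*(1/4703) = (I*√22)*(1/4703) = I*√22/4703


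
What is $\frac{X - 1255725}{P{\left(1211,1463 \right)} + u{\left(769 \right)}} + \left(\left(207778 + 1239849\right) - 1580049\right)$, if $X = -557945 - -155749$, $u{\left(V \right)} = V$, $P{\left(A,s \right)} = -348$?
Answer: $- \frac{57407583}{421} \approx -1.3636 \cdot 10^{5}$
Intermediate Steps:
$X = -402196$ ($X = -557945 + 155749 = -402196$)
$\frac{X - 1255725}{P{\left(1211,1463 \right)} + u{\left(769 \right)}} + \left(\left(207778 + 1239849\right) - 1580049\right) = \frac{-402196 - 1255725}{-348 + 769} + \left(\left(207778 + 1239849\right) - 1580049\right) = - \frac{1657921}{421} + \left(1447627 - 1580049\right) = \left(-1657921\right) \frac{1}{421} - 132422 = - \frac{1657921}{421} - 132422 = - \frac{57407583}{421}$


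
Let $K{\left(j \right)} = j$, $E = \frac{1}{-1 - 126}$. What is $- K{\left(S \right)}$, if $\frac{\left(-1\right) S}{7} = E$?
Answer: $- \frac{7}{127} \approx -0.055118$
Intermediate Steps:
$E = - \frac{1}{127}$ ($E = \frac{1}{-127} = - \frac{1}{127} \approx -0.007874$)
$S = \frac{7}{127}$ ($S = \left(-7\right) \left(- \frac{1}{127}\right) = \frac{7}{127} \approx 0.055118$)
$- K{\left(S \right)} = \left(-1\right) \frac{7}{127} = - \frac{7}{127}$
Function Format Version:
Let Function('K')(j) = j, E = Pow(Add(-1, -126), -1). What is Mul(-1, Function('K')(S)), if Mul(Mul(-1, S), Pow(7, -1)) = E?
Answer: Rational(-7, 127) ≈ -0.055118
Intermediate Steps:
E = Rational(-1, 127) (E = Pow(-127, -1) = Rational(-1, 127) ≈ -0.0078740)
S = Rational(7, 127) (S = Mul(-7, Rational(-1, 127)) = Rational(7, 127) ≈ 0.055118)
Mul(-1, Function('K')(S)) = Mul(-1, Rational(7, 127)) = Rational(-7, 127)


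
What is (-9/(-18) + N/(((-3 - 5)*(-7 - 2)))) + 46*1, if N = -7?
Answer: 3341/72 ≈ 46.403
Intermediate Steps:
(-9/(-18) + N/(((-3 - 5)*(-7 - 2)))) + 46*1 = (-9/(-18) - 7*1/((-7 - 2)*(-3 - 5))) + 46*1 = (-9*(-1/18) - 7/((-8*(-9)))) + 46 = (1/2 - 7/72) + 46 = 29/72 + 46 = 3341/72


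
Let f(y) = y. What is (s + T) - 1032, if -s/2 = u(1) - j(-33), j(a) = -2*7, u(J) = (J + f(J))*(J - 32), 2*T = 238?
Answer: -817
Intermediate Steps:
T = 119 (T = (½)*238 = 119)
u(J) = 2*J*(-32 + J) (u(J) = (J + J)*(J - 32) = (2*J)*(-32 + J) = 2*J*(-32 + J))
j(a) = -14
s = 96 (s = -2*(2*1*(-32 + 1) - 1*(-14)) = -2*(2*1*(-31) + 14) = -2*(-62 + 14) = -2*(-48) = 96)
(s + T) - 1032 = (96 + 119) - 1032 = 215 - 1032 = -817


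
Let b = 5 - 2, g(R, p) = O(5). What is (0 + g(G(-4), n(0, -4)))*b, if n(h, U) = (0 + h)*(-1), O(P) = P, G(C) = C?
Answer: 15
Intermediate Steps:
n(h, U) = -h (n(h, U) = h*(-1) = -h)
g(R, p) = 5
b = 3
(0 + g(G(-4), n(0, -4)))*b = (0 + 5)*3 = 5*3 = 15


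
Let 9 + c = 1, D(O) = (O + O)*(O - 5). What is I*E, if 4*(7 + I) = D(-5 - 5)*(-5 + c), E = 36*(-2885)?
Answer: 101990520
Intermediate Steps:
D(O) = 2*O*(-5 + O) (D(O) = (2*O)*(-5 + O) = 2*O*(-5 + O))
c = -8 (c = -9 + 1 = -8)
E = -103860
I = -982 (I = -7 + ((2*(-5 - 5)*(-5 + (-5 - 5)))*(-5 - 8))/4 = -7 + ((2*(-10)*(-5 - 10))*(-13))/4 = -7 + ((2*(-10)*(-15))*(-13))/4 = -7 + (300*(-13))/4 = -7 + (¼)*(-3900) = -7 - 975 = -982)
I*E = -982*(-103860) = 101990520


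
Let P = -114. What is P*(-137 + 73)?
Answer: 7296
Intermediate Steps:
P*(-137 + 73) = -114*(-137 + 73) = -114*(-64) = 7296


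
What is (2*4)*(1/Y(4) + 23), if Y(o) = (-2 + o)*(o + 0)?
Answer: 185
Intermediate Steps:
Y(o) = o*(-2 + o) (Y(o) = (-2 + o)*o = o*(-2 + o))
(2*4)*(1/Y(4) + 23) = (2*4)*(1/(4*(-2 + 4)) + 23) = 8*(1/(4*2) + 23) = 8*(1/8 + 23) = 8*(⅛ + 23) = 8*(185/8) = 185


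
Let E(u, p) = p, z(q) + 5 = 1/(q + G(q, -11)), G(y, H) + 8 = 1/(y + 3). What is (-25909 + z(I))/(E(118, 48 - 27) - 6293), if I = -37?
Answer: 309956/75019 ≈ 4.1317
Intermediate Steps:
G(y, H) = -8 + 1/(3 + y) (G(y, H) = -8 + 1/(y + 3) = -8 + 1/(3 + y))
z(q) = -5 + 1/(q + (-23 - 8*q)/(3 + q))
(-25909 + z(I))/(E(118, 48 - 27) - 6293) = (-25909 + (118 - 5*(-37)**2 + 26*(-37))/(-23 + (-37)**2 - 5*(-37)))/((48 - 27) - 6293) = (-25909 + (118 - 5*1369 - 962)/(-23 + 1369 + 185))/(21 - 6293) = (-25909 + (118 - 6845 - 962)/1531)/(-6272) = (-25909 + (1/1531)*(-7689))*(-1/6272) = (-25909 - 7689/1531)*(-1/6272) = -39674368/1531*(-1/6272) = 309956/75019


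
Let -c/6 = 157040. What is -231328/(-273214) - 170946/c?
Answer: 22055944597/21452763280 ≈ 1.0281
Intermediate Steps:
c = -942240 (c = -6*157040 = -942240)
-231328/(-273214) - 170946/c = -231328/(-273214) - 170946/(-942240) = -231328*(-1/273214) - 170946*(-1/942240) = 115664/136607 + 28491/157040 = 22055944597/21452763280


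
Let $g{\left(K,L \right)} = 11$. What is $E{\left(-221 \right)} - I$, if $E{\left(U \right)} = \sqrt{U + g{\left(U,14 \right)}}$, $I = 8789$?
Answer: $-8789 + i \sqrt{210} \approx -8789.0 + 14.491 i$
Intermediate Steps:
$E{\left(U \right)} = \sqrt{11 + U}$ ($E{\left(U \right)} = \sqrt{U + 11} = \sqrt{11 + U}$)
$E{\left(-221 \right)} - I = \sqrt{11 - 221} - 8789 = \sqrt{-210} - 8789 = i \sqrt{210} - 8789 = -8789 + i \sqrt{210}$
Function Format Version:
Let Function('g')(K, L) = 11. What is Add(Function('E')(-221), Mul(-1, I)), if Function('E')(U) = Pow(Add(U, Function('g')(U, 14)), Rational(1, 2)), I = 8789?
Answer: Add(-8789, Mul(I, Pow(210, Rational(1, 2)))) ≈ Add(-8789.0, Mul(14.491, I))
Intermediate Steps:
Function('E')(U) = Pow(Add(11, U), Rational(1, 2)) (Function('E')(U) = Pow(Add(U, 11), Rational(1, 2)) = Pow(Add(11, U), Rational(1, 2)))
Add(Function('E')(-221), Mul(-1, I)) = Add(Pow(Add(11, -221), Rational(1, 2)), Mul(-1, 8789)) = Add(Pow(-210, Rational(1, 2)), -8789) = Add(Mul(I, Pow(210, Rational(1, 2))), -8789) = Add(-8789, Mul(I, Pow(210, Rational(1, 2))))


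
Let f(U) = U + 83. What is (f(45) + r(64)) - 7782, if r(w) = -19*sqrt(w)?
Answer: -7806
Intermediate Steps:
f(U) = 83 + U
(f(45) + r(64)) - 7782 = ((83 + 45) - 19*sqrt(64)) - 7782 = (128 - 19*8) - 7782 = (128 - 152) - 7782 = -24 - 7782 = -7806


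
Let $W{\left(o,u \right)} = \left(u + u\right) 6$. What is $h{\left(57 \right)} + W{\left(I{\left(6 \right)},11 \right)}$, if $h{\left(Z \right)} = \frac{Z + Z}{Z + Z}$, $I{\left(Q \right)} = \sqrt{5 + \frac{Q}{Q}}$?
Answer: $133$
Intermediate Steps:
$I{\left(Q \right)} = \sqrt{6}$ ($I{\left(Q \right)} = \sqrt{5 + 1} = \sqrt{6}$)
$W{\left(o,u \right)} = 12 u$ ($W{\left(o,u \right)} = 2 u 6 = 12 u$)
$h{\left(Z \right)} = 1$ ($h{\left(Z \right)} = \frac{2 Z}{2 Z} = 2 Z \frac{1}{2 Z} = 1$)
$h{\left(57 \right)} + W{\left(I{\left(6 \right)},11 \right)} = 1 + 12 \cdot 11 = 1 + 132 = 133$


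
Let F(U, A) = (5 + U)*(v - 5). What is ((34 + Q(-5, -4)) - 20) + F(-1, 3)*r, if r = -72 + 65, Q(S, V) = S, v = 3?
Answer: 65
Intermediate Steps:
r = -7
F(U, A) = -10 - 2*U (F(U, A) = (5 + U)*(3 - 5) = (5 + U)*(-2) = -10 - 2*U)
((34 + Q(-5, -4)) - 20) + F(-1, 3)*r = ((34 - 5) - 20) + (-10 - 2*(-1))*(-7) = (29 - 20) + (-10 + 2)*(-7) = 9 - 8*(-7) = 9 + 56 = 65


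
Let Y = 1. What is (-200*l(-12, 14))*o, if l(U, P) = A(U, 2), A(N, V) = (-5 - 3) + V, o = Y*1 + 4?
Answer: 6000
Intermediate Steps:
o = 5 (o = 1*1 + 4 = 1 + 4 = 5)
A(N, V) = -8 + V
l(U, P) = -6 (l(U, P) = -8 + 2 = -6)
(-200*l(-12, 14))*o = -200*(-6)*5 = 1200*5 = 6000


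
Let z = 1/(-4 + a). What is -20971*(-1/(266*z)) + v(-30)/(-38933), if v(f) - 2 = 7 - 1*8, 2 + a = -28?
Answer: -13879887164/5178089 ≈ -2680.5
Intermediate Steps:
a = -30 (a = -2 - 28 = -30)
v(f) = 1 (v(f) = 2 + (7 - 1*8) = 2 + (7 - 8) = 2 - 1 = 1)
z = -1/34 (z = 1/(-4 - 30) = 1/(-34) = -1/34 ≈ -0.029412)
-20971*(-1/(266*z)) + v(-30)/(-38933) = -20971/((-1/34*(-266))) + 1/(-38933) = -20971/133/17 + 1*(-1/38933) = -20971*17/133 - 1/38933 = -356507/133 - 1/38933 = -13879887164/5178089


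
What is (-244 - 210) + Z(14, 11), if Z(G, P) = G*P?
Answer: -300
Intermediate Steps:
(-244 - 210) + Z(14, 11) = (-244 - 210) + 14*11 = -454 + 154 = -300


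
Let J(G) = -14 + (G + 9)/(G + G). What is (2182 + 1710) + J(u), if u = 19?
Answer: 73696/19 ≈ 3878.7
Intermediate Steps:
J(G) = -14 + (9 + G)/(2*G) (J(G) = -14 + (9 + G)/((2*G)) = -14 + (9 + G)*(1/(2*G)) = -14 + (9 + G)/(2*G))
(2182 + 1710) + J(u) = (2182 + 1710) + (9/2)*(1 - 3*19)/19 = 3892 + (9/2)*(1/19)*(1 - 57) = 3892 + (9/2)*(1/19)*(-56) = 3892 - 252/19 = 73696/19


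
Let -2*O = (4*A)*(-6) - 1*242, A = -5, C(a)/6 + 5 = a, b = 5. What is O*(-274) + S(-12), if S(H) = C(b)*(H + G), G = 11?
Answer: -16714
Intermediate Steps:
C(a) = -30 + 6*a
S(H) = 0 (S(H) = (-30 + 6*5)*(H + 11) = (-30 + 30)*(11 + H) = 0*(11 + H) = 0)
O = 61 (O = -((4*(-5))*(-6) - 1*242)/2 = -(-20*(-6) - 242)/2 = -(120 - 242)/2 = -½*(-122) = 61)
O*(-274) + S(-12) = 61*(-274) + 0 = -16714 + 0 = -16714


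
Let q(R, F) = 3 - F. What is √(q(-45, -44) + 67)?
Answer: √114 ≈ 10.677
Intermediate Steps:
√(q(-45, -44) + 67) = √((3 - 1*(-44)) + 67) = √((3 + 44) + 67) = √(47 + 67) = √114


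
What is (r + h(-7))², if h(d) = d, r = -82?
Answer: 7921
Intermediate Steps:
(r + h(-7))² = (-82 - 7)² = (-89)² = 7921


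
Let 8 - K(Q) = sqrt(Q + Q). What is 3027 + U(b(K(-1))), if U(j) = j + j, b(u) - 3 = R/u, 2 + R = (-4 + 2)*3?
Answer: 100025/33 - 8*I*sqrt(2)/33 ≈ 3031.1 - 0.34284*I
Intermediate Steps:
R = -8 (R = -2 + (-4 + 2)*3 = -2 - 2*3 = -2 - 6 = -8)
K(Q) = 8 - sqrt(2)*sqrt(Q) (K(Q) = 8 - sqrt(Q + Q) = 8 - sqrt(2*Q) = 8 - sqrt(2)*sqrt(Q))
b(u) = 3 - 8/u
U(j) = 2*j
3027 + U(b(K(-1))) = 3027 + 2*(3 - 8/(8 - sqrt(2)*sqrt(-1))) = 3027 + 2*(3 - 8/(8 - sqrt(2)*I)) = 3027 + 2*(3 - 8/(8 - I*sqrt(2))) = 3027 + (6 - 16/(8 - I*sqrt(2))) = 3033 - 16/(8 - I*sqrt(2))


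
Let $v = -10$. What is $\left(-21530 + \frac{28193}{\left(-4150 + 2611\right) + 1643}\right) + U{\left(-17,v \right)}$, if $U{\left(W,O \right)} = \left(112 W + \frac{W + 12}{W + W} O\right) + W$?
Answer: $- \frac{40984687}{1768} \approx -23181.0$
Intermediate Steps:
$U{\left(W,O \right)} = 113 W + \frac{O \left(12 + W\right)}{2 W}$ ($U{\left(W,O \right)} = \left(112 W + \frac{12 + W}{2 W} O\right) + W = \left(112 W + \frac{O \left(12 + W\right)}{2 W}\right) + W = 113 W + \frac{O \left(12 + W\right)}{2 W}$)
$\left(-21530 + \frac{28193}{\left(-4150 + 2611\right) + 1643}\right) + U{\left(-17,v \right)} = \left(-21530 + \frac{28193}{\left(-4150 + 2611\right) + 1643}\right) + \left(\frac{1}{2} \left(-10\right) + 113 \left(-17\right) + 6 \left(-10\right) \frac{1}{-17}\right) = \left(-21530 + \frac{28193}{-1539 + 1643}\right) - \left(1926 - \frac{60}{17}\right) = \left(-21530 + \frac{28193}{104}\right) - \frac{32682}{17} = - \frac{2210927}{104} - \frac{32682}{17} = - \frac{40984687}{1768}$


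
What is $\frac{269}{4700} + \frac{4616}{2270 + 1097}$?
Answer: $\frac{22600923}{15824900} \approx 1.4282$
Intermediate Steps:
$\frac{269}{4700} + \frac{4616}{2270 + 1097} = 269 \cdot \frac{1}{4700} + \frac{4616}{3367} = \frac{269}{4700} + 4616 \cdot \frac{1}{3367} = \frac{269}{4700} + \frac{4616}{3367} = \frac{22600923}{15824900}$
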